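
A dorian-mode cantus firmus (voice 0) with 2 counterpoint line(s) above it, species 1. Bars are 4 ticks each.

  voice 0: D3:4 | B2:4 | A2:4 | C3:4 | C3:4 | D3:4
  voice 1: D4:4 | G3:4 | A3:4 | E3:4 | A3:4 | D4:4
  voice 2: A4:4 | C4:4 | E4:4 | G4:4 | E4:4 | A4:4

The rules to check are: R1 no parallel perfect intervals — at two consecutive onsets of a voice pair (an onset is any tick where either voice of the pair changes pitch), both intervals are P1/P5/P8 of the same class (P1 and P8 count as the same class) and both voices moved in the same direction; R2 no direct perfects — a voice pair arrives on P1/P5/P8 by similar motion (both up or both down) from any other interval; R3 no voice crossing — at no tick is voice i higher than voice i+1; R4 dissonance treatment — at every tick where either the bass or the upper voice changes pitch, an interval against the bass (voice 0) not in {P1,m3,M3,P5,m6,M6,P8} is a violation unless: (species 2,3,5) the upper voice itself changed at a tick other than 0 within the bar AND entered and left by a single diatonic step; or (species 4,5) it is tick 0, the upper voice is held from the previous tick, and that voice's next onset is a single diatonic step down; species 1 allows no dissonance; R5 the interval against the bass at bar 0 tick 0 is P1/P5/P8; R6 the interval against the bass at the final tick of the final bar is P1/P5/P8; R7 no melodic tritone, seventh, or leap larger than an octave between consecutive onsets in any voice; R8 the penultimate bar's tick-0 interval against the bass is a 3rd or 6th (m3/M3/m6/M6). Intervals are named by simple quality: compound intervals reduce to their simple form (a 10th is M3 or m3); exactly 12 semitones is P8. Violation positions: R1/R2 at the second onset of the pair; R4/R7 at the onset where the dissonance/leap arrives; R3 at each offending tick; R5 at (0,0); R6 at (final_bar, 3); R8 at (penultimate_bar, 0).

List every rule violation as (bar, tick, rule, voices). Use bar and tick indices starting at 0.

bar 0: v0=D3 v1=D4 v2=A4 downbeat P5
bar 1: v0=B2 v1=G3 v2=C4 downbeat m2
bar 2: v0=A2 v1=A3 v2=E4 downbeat P5
bar 3: v0=C3 v1=E3 v2=G4 downbeat P5
bar 4: v0=C3 v1=A3 v2=E4 downbeat M3
bar 5: v0=D3 v1=D4 v2=A4 downbeat P5
  -> R4 @ bar 1 tick 0 v(0, 2): B2/C4 m2 untreated
  -> R2 @ bar 2 tick 0 v(1, 2): G3/C4 P4 -> A3/E4 P5 similar
  -> R1 @ bar 3 tick 0 v(0, 2): A2/E4 P5 -> C3/G4 P5 similar
  -> R1 @ bar 5 tick 0 v(1, 2): A3/E4 P5 -> D4/A4 P5 similar
  -> R2 @ bar 5 tick 0 v(0, 1): C3/A3 M6 -> D3/D4 P8 similar
  -> R2 @ bar 5 tick 0 v(0, 2): C3/E4 M3 -> D3/A4 P5 similar

(1, 0, R4, (0, 2))
(2, 0, R2, (1, 2))
(3, 0, R1, (0, 2))
(5, 0, R1, (1, 2))
(5, 0, R2, (0, 1))
(5, 0, R2, (0, 2))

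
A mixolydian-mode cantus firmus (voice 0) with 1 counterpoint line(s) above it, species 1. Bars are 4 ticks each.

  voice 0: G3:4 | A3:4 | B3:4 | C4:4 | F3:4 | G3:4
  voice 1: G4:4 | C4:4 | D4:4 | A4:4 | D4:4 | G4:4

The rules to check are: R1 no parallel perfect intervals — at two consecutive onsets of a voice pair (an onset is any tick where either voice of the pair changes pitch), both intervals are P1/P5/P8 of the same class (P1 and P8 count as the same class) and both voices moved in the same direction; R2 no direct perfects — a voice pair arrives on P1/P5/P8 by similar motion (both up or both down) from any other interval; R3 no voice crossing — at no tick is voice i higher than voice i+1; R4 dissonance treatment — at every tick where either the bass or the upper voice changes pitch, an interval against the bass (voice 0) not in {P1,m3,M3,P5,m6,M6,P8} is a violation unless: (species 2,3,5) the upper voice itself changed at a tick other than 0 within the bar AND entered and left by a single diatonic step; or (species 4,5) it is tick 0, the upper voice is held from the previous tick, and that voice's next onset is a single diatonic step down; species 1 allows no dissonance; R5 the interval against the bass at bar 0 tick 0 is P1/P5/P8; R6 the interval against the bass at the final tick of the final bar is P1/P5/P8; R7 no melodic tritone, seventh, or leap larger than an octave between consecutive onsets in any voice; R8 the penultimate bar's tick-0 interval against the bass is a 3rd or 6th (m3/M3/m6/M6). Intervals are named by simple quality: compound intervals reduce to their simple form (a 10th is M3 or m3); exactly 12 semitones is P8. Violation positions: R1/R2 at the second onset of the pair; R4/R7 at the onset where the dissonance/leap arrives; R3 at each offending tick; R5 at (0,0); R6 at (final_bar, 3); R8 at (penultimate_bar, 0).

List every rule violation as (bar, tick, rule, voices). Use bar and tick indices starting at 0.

bar 0: v0=G3 v1=G4 downbeat P8
bar 1: v0=A3 v1=C4 downbeat m3
bar 2: v0=B3 v1=D4 downbeat m3
bar 3: v0=C4 v1=A4 downbeat M6
bar 4: v0=F3 v1=D4 downbeat M6
bar 5: v0=G3 v1=G4 downbeat P8
  -> R2 @ bar 5 tick 0 v(0, 1): F3/D4 M6 -> G3/G4 P8 similar

(5, 0, R2, (0, 1))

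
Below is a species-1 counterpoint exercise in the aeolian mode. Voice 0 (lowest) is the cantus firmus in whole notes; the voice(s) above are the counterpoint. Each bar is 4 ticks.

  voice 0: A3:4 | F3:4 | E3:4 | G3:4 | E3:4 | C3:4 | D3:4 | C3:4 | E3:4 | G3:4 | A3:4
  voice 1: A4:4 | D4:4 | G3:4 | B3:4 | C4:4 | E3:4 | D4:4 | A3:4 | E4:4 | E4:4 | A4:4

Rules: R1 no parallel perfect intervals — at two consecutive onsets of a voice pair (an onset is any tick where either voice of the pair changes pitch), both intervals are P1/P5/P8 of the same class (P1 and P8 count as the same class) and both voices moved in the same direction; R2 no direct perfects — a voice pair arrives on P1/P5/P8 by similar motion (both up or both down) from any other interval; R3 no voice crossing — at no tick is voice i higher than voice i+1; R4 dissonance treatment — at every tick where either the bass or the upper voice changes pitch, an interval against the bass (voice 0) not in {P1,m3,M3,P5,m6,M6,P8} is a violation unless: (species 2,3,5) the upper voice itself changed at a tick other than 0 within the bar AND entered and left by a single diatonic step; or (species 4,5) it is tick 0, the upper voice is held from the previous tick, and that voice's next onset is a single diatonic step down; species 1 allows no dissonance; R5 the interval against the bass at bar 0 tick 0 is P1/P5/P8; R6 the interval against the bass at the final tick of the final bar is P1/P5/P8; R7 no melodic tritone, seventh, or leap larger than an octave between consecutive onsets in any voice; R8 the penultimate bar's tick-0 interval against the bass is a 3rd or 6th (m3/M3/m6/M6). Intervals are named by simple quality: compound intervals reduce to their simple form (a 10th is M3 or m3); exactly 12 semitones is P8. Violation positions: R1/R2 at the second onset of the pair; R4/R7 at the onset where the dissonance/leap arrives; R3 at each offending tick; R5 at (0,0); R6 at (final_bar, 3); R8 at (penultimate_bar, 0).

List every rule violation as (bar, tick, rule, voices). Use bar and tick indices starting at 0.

(6, 0, R2, (0, 1))
(6, 0, R7, (1,))
(8, 0, R2, (0, 1))
(10, 0, R2, (0, 1))

bar 0: v0=A3 v1=A4 downbeat P8
bar 1: v0=F3 v1=D4 downbeat M6
bar 2: v0=E3 v1=G3 downbeat m3
bar 3: v0=G3 v1=B3 downbeat M3
bar 4: v0=E3 v1=C4 downbeat m6
bar 5: v0=C3 v1=E3 downbeat M3
bar 6: v0=D3 v1=D4 downbeat P8
bar 7: v0=C3 v1=A3 downbeat M6
bar 8: v0=E3 v1=E4 downbeat P8
bar 9: v0=G3 v1=E4 downbeat M6
bar 10: v0=A3 v1=A4 downbeat P8
  -> R2 @ bar 6 tick 0 v(0, 1): C3/E3 M3 -> D3/D4 P8 similar
  -> R7 @ bar 6 tick 0 v(1,): E3->D4 leap 10st
  -> R2 @ bar 8 tick 0 v(0, 1): C3/A3 M6 -> E3/E4 P8 similar
  -> R2 @ bar 10 tick 0 v(0, 1): G3/E4 M6 -> A3/A4 P8 similar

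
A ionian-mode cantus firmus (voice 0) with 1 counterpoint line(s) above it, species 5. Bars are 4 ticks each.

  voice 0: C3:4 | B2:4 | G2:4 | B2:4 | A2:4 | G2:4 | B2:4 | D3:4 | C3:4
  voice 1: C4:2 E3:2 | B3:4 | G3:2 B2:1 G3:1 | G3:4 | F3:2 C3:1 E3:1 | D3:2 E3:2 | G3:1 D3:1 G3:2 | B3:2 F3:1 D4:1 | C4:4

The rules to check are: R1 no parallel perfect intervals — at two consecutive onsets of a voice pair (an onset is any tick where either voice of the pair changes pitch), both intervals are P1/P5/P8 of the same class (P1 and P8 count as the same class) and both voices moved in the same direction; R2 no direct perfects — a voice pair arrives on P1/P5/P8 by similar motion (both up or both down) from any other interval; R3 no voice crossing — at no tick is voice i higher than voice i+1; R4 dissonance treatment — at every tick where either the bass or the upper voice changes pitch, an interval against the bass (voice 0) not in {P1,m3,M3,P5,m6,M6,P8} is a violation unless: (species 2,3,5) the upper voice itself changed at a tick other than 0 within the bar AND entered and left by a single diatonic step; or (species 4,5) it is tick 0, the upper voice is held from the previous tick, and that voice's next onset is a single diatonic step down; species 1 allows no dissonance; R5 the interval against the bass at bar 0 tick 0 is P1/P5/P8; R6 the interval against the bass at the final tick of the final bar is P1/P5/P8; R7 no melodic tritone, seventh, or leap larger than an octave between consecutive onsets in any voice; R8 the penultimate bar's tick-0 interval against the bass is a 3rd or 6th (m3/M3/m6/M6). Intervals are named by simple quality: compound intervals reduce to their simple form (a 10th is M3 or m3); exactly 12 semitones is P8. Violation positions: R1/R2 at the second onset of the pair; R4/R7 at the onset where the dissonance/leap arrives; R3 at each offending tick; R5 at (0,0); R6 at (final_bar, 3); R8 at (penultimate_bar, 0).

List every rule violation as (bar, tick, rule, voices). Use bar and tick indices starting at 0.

(2, 0, R1, (0, 1))
(5, 0, R1, (0, 1))
(7, 2, R7, (1,))
(8, 0, R1, (0, 1))

bar 0: v0=C3 v1=C4 downbeat P8
bar 1: v0=B2 v1=B3 downbeat P8
bar 2: v0=G2 v1=G3 downbeat P8
bar 3: v0=B2 v1=G3 downbeat m6
bar 4: v0=A2 v1=F3 downbeat m6
bar 5: v0=G2 v1=D3 downbeat P5
bar 6: v0=B2 v1=G3 downbeat m6
bar 7: v0=D3 v1=B3 downbeat M6
bar 8: v0=C3 v1=C4 downbeat P8
  -> R1 @ bar 2 tick 0 v(0, 1): B2/B3 P8 -> G2/G3 P8 similar
  -> R1 @ bar 5 tick 0 v(0, 1): A2/E3 P5 -> G2/D3 P5 similar
  -> R7 @ bar 7 tick 2 v(1,): B3->F3 leap 6st
  -> R1 @ bar 8 tick 0 v(0, 1): D3/D4 P8 -> C3/C4 P8 similar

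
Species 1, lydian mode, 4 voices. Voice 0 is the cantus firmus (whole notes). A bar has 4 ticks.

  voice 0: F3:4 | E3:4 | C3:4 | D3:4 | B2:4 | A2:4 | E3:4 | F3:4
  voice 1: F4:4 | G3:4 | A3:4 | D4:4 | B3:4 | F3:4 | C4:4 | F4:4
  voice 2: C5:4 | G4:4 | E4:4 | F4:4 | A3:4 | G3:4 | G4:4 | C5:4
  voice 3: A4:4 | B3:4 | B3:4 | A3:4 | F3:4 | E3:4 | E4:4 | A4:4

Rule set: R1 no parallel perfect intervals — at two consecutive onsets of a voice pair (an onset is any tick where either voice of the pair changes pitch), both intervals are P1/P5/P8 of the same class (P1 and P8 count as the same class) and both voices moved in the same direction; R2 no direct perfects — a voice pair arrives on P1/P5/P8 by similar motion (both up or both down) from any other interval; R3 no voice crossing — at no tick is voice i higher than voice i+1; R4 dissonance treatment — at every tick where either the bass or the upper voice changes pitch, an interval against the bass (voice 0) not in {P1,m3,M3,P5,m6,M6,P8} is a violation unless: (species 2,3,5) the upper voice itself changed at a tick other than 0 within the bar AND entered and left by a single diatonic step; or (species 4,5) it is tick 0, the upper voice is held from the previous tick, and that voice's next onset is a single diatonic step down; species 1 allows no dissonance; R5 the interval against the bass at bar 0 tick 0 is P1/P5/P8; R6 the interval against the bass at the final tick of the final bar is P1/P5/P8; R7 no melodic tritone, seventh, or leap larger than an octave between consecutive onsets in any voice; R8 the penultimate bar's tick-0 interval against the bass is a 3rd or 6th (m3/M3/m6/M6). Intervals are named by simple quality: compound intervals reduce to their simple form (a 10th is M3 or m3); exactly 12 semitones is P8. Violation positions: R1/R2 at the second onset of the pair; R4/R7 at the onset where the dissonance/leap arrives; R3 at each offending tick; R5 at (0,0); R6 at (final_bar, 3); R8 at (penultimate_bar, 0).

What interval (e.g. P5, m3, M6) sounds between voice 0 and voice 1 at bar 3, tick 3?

P8

voice 0=D3 voice 1=D4 -> P8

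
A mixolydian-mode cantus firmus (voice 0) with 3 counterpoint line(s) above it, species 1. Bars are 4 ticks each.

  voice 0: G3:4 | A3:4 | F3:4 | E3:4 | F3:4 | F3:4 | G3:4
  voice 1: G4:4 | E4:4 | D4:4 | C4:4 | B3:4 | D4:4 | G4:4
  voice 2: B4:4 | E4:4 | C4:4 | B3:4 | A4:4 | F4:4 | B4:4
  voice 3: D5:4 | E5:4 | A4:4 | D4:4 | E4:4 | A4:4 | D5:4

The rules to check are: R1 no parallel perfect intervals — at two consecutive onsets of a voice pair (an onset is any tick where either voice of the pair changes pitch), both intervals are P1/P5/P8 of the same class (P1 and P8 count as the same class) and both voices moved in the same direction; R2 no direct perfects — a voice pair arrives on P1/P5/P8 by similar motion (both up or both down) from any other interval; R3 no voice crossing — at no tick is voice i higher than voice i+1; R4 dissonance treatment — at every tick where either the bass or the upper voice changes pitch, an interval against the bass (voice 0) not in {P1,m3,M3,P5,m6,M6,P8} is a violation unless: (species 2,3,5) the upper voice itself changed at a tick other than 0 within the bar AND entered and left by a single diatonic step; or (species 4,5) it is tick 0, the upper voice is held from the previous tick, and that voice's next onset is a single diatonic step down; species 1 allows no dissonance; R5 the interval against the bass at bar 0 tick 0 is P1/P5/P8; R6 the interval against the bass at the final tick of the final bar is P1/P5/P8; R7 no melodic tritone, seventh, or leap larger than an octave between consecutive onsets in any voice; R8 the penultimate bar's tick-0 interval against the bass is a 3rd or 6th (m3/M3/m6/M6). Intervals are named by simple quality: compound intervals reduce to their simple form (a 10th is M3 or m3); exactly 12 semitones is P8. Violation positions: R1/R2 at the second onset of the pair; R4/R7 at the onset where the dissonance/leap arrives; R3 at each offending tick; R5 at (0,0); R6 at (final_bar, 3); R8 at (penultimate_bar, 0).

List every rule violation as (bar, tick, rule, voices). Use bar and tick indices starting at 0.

(0, 0, R5, (0, 2))
(1, 0, R1, (0, 3))
(1, 0, R2, (1, 2))
(2, 0, R1, (0, 2))
(2, 0, R2, (1, 3))
(2, 0, R3, (1, 2))
(2, 1, R3, (1, 2))
(2, 2, R3, (1, 2))
(2, 3, R3, (1, 2))
(3, 0, R1, (0, 2))
(3, 0, R3, (1, 2))
(3, 0, R4, (0, 3))
(3, 1, R3, (1, 2))
(3, 2, R3, (1, 2))
(3, 3, R3, (1, 2))
(4, 0, R3, (2, 3))
(4, 0, R4, (0, 1))
(4, 0, R4, (0, 3))
(4, 0, R7, (2,))
(4, 1, R3, (2, 3))
(4, 2, R3, (2, 3))
(4, 3, R3, (2, 3))
(5, 0, R2, (1, 3))
(5, 0, R8, (0, 2))
(6, 0, R1, (1, 3))
(6, 0, R2, (0, 1))
(6, 0, R2, (0, 3))
(6, 0, R7, (2,))
(6, 3, R6, (0, 2))

bar 0: v0=G3 v1=G4 v2=B4 v3=D5 downbeat P5
bar 1: v0=A3 v1=E4 v2=E4 v3=E5 downbeat P5
bar 2: v0=F3 v1=D4 v2=C4 v3=A4 downbeat M3
bar 3: v0=E3 v1=C4 v2=B3 v3=D4 downbeat m7
bar 4: v0=F3 v1=B3 v2=A4 v3=E4 downbeat M7
bar 5: v0=F3 v1=D4 v2=F4 v3=A4 downbeat M3
bar 6: v0=G3 v1=G4 v2=B4 v3=D5 downbeat P5
  -> R5 @ bar 0 tick 0 v(0, 2): opens on M3
  -> R1 @ bar 1 tick 0 v(0, 3): G3/D5 P5 -> A3/E5 P5 similar
  -> R2 @ bar 1 tick 0 v(1, 2): G4/B4 M3 -> E4/E4 P1 similar
  -> R1 @ bar 2 tick 0 v(0, 2): A3/E4 P5 -> F3/C4 P5 similar
  -> R2 @ bar 2 tick 0 v(1, 3): E4/E5 P8 -> D4/A4 P5 similar
  -> R3 @ bar 2 tick 0 v(1, 2): D4 above C4
  -> R3 @ bar 2 tick 1 v(1, 2): D4 above C4
  -> R3 @ bar 2 tick 2 v(1, 2): D4 above C4
  -> R3 @ bar 2 tick 3 v(1, 2): D4 above C4
  -> R1 @ bar 3 tick 0 v(0, 2): F3/C4 P5 -> E3/B3 P5 similar
  -> R3 @ bar 3 tick 0 v(1, 2): C4 above B3
  -> R4 @ bar 3 tick 0 v(0, 3): E3/D4 m7 untreated
  -> R3 @ bar 3 tick 1 v(1, 2): C4 above B3
  -> R3 @ bar 3 tick 2 v(1, 2): C4 above B3
  -> R3 @ bar 3 tick 3 v(1, 2): C4 above B3
  -> R3 @ bar 4 tick 0 v(2, 3): A4 above E4
  -> R4 @ bar 4 tick 0 v(0, 1): F3/B3 TT untreated
  -> R4 @ bar 4 tick 0 v(0, 3): F3/E4 M7 untreated
  -> R7 @ bar 4 tick 0 v(2,): B3->A4 leap 10st
  -> R3 @ bar 4 tick 1 v(2, 3): A4 above E4
  -> R3 @ bar 4 tick 2 v(2, 3): A4 above E4
  -> R3 @ bar 4 tick 3 v(2, 3): A4 above E4
  -> R2 @ bar 5 tick 0 v(1, 3): B3/E4 P4 -> D4/A4 P5 similar
  -> R8 @ bar 5 tick 0 v(0, 2): penult P8 not 3rd/6th
  -> R1 @ bar 6 tick 0 v(1, 3): D4/A4 P5 -> G4/D5 P5 similar
  -> R2 @ bar 6 tick 0 v(0, 1): F3/D4 M6 -> G3/G4 P8 similar
  -> R2 @ bar 6 tick 0 v(0, 3): F3/A4 M3 -> G3/D5 P5 similar
  -> R7 @ bar 6 tick 0 v(2,): F4->B4 leap 6st
  -> R6 @ bar 6 tick 3 v(0, 2): closes on M3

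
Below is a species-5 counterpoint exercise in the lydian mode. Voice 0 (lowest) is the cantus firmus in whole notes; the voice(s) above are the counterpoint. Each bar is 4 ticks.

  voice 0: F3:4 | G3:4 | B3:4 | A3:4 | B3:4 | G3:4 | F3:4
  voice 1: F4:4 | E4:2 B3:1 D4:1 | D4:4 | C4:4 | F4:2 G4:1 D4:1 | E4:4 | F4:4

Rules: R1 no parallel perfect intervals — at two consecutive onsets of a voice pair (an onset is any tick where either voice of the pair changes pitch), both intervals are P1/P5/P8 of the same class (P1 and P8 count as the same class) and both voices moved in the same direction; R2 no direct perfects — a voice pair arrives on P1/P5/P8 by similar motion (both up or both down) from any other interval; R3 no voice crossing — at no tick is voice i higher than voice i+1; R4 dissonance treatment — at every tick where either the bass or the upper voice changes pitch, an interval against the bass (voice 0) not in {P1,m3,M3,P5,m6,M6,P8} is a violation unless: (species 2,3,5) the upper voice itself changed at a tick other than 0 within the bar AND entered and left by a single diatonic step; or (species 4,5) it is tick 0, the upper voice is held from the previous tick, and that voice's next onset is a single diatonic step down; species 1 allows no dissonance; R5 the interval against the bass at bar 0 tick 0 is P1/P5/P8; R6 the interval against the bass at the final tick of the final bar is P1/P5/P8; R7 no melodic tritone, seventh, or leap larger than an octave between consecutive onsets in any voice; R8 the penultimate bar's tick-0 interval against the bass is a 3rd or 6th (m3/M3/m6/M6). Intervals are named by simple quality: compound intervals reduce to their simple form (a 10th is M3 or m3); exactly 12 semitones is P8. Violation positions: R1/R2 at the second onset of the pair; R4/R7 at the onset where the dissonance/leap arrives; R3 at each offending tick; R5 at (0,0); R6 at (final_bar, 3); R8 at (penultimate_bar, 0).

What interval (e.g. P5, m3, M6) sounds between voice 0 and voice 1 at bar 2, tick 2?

voice 0=B3 voice 1=D4 -> m3

m3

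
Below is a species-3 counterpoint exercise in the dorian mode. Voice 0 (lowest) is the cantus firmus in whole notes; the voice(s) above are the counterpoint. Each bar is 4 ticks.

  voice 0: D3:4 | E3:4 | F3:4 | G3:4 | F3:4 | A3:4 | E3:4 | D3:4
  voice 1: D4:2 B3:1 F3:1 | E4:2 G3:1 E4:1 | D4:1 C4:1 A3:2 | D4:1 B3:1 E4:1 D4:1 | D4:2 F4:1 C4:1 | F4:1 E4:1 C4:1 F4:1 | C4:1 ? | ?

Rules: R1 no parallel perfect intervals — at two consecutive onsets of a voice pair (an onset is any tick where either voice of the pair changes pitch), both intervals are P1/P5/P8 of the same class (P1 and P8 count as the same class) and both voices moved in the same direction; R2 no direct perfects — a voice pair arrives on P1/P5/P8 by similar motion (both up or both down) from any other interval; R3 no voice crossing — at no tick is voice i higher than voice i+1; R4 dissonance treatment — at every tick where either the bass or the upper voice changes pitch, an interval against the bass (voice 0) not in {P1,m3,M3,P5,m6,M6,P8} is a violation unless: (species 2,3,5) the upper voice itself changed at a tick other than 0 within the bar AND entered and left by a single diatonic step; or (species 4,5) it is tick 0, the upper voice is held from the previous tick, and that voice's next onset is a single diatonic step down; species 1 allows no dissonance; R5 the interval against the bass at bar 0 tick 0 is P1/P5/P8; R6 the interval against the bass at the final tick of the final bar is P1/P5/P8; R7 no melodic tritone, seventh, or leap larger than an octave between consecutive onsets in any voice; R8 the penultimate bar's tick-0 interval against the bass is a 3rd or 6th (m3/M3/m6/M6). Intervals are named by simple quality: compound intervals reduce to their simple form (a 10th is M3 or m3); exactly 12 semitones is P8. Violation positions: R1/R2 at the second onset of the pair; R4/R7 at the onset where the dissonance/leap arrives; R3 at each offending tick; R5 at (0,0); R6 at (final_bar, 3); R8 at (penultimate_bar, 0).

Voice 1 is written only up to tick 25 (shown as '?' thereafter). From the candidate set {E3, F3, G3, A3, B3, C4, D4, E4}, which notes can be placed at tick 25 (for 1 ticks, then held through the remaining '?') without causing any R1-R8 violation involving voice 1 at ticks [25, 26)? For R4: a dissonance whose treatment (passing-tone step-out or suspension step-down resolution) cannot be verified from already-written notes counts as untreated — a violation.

E3: legal
F3: violates R4
G3: legal
A3: violates R4
B3: legal
C4: legal
D4: violates R4
E4: legal

{B3, C4, E3, E4, G3}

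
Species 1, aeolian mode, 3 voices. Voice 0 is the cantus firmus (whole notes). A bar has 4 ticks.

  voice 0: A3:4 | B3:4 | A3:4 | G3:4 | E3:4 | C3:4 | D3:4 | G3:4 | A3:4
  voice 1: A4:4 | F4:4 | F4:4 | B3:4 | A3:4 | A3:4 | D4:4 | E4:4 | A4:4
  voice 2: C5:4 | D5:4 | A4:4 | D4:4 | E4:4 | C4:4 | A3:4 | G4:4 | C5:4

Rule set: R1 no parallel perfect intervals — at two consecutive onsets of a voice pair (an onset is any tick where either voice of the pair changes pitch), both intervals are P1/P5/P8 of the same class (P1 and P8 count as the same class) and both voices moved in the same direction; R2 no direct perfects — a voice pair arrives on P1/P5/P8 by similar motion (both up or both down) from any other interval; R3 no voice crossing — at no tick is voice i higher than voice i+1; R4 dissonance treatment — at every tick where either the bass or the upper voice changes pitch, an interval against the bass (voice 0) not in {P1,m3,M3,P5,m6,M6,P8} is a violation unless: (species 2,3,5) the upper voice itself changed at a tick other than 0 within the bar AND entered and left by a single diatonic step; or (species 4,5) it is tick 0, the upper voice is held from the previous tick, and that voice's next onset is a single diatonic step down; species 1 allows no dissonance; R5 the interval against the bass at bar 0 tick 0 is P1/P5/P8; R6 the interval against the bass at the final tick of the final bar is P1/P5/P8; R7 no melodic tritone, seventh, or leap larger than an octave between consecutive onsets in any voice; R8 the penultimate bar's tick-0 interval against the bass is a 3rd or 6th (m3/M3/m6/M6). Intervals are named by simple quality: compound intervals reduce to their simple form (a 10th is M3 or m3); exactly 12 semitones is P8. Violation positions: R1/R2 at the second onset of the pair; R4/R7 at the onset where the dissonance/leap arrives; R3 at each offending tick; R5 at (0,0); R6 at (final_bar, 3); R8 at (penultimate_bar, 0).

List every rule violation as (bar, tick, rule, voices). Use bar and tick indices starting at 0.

bar 0: v0=A3 v1=A4 v2=C5 downbeat m3
bar 1: v0=B3 v1=F4 v2=D5 downbeat m3
bar 2: v0=A3 v1=F4 v2=A4 downbeat P8
bar 3: v0=G3 v1=B3 v2=D4 downbeat P5
bar 4: v0=E3 v1=A3 v2=E4 downbeat P8
bar 5: v0=C3 v1=A3 v2=C4 downbeat P8
bar 6: v0=D3 v1=D4 v2=A3 downbeat P5
bar 7: v0=G3 v1=E4 v2=G4 downbeat P8
bar 8: v0=A3 v1=A4 v2=C5 downbeat m3
  -> R5 @ bar 0 tick 0 v(0, 2): opens on m3
  -> R4 @ bar 1 tick 0 v(0, 1): B3/F4 TT untreated
  -> R2 @ bar 2 tick 0 v(0, 2): B3/D5 m3 -> A3/A4 P8 similar
  -> R2 @ bar 3 tick 0 v(0, 2): A3/A4 P8 -> G3/D4 P5 similar
  -> R7 @ bar 3 tick 0 v(1,): F4->B3 leap 6st
  -> R4 @ bar 4 tick 0 v(0, 1): E3/A3 P4 untreated
  -> R1 @ bar 5 tick 0 v(0, 2): E3/E4 P8 -> C3/C4 P8 similar
  -> R2 @ bar 6 tick 0 v(0, 1): C3/A3 M6 -> D3/D4 P8 similar
  -> R3 @ bar 6 tick 0 v(1, 2): D4 above A3
  -> R3 @ bar 6 tick 1 v(1, 2): D4 above A3
  -> R3 @ bar 6 tick 2 v(1, 2): D4 above A3
  -> R3 @ bar 6 tick 3 v(1, 2): D4 above A3
  -> R2 @ bar 7 tick 0 v(0, 2): D3/A3 P5 -> G3/G4 P8 similar
  -> R7 @ bar 7 tick 0 v(2,): A3->G4 leap 10st
  -> R8 @ bar 7 tick 0 v(0, 2): penult P8 not 3rd/6th
  -> R2 @ bar 8 tick 0 v(0, 1): G3/E4 M6 -> A3/A4 P8 similar
  -> R6 @ bar 8 tick 3 v(0, 2): closes on m3

(0, 0, R5, (0, 2))
(1, 0, R4, (0, 1))
(2, 0, R2, (0, 2))
(3, 0, R2, (0, 2))
(3, 0, R7, (1,))
(4, 0, R4, (0, 1))
(5, 0, R1, (0, 2))
(6, 0, R2, (0, 1))
(6, 0, R3, (1, 2))
(6, 1, R3, (1, 2))
(6, 2, R3, (1, 2))
(6, 3, R3, (1, 2))
(7, 0, R2, (0, 2))
(7, 0, R7, (2,))
(7, 0, R8, (0, 2))
(8, 0, R2, (0, 1))
(8, 3, R6, (0, 2))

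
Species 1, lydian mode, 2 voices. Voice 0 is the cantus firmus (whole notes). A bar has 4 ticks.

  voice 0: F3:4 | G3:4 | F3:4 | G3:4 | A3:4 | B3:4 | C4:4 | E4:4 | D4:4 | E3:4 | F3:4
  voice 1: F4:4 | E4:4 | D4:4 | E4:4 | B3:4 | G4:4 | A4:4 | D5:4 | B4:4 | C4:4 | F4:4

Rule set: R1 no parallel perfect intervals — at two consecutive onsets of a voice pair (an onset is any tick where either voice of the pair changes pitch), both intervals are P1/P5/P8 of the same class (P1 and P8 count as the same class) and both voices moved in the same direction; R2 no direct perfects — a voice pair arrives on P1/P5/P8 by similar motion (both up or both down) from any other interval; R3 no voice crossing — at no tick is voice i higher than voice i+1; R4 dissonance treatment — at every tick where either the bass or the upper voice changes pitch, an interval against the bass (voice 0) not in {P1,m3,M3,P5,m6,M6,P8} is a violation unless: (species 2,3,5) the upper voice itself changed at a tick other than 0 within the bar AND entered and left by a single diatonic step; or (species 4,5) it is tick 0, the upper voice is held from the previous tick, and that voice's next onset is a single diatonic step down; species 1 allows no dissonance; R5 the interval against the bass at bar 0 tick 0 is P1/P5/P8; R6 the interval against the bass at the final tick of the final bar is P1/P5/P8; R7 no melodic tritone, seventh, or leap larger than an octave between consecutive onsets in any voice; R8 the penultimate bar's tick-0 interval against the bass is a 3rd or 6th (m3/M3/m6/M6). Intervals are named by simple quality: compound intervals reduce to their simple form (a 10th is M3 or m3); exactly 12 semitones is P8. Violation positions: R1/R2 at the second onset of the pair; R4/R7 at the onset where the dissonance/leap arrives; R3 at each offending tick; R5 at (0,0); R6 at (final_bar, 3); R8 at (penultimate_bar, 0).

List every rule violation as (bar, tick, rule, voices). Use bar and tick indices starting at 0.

bar 0: v0=F3 v1=F4 downbeat P8
bar 1: v0=G3 v1=E4 downbeat M6
bar 2: v0=F3 v1=D4 downbeat M6
bar 3: v0=G3 v1=E4 downbeat M6
bar 4: v0=A3 v1=B3 downbeat M2
bar 5: v0=B3 v1=G4 downbeat m6
bar 6: v0=C4 v1=A4 downbeat M6
bar 7: v0=E4 v1=D5 downbeat m7
bar 8: v0=D4 v1=B4 downbeat M6
bar 9: v0=E3 v1=C4 downbeat m6
bar 10: v0=F3 v1=F4 downbeat P8
  -> R4 @ bar 4 tick 0 v(0, 1): A3/B3 M2 untreated
  -> R4 @ bar 7 tick 0 v(0, 1): E4/D5 m7 untreated
  -> R7 @ bar 9 tick 0 v(0,): D4->E3 leap 10st
  -> R7 @ bar 9 tick 0 v(1,): B4->C4 leap 11st
  -> R2 @ bar 10 tick 0 v(0, 1): E3/C4 m6 -> F3/F4 P8 similar

(4, 0, R4, (0, 1))
(7, 0, R4, (0, 1))
(9, 0, R7, (0,))
(9, 0, R7, (1,))
(10, 0, R2, (0, 1))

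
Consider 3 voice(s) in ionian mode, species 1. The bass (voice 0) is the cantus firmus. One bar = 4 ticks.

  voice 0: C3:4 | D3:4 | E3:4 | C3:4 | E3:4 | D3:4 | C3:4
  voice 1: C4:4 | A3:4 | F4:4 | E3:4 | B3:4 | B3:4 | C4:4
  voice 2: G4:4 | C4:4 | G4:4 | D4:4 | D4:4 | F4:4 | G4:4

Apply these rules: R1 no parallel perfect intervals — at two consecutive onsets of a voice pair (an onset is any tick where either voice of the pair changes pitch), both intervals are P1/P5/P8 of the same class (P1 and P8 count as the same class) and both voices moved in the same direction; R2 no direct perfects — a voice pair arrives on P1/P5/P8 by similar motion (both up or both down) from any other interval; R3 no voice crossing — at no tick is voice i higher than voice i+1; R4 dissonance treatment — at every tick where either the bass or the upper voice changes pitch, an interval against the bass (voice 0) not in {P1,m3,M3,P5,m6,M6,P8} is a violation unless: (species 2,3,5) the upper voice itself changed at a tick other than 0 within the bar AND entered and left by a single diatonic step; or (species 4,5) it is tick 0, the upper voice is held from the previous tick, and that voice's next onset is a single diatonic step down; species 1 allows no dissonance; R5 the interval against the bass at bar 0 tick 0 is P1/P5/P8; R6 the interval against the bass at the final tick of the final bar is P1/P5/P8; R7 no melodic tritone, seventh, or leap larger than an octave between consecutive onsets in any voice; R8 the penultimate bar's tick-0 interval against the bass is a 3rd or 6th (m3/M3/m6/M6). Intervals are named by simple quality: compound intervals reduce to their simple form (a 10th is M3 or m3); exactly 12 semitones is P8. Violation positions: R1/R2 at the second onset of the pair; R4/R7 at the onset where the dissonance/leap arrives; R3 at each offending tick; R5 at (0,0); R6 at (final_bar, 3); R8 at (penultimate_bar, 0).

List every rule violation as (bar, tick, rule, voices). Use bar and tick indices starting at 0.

(1, 0, R4, (0, 2))
(2, 0, R4, (0, 1))
(3, 0, R4, (0, 2))
(3, 0, R7, (1,))
(4, 0, R2, (0, 1))
(4, 0, R4, (0, 2))
(6, 0, R2, (1, 2))

bar 0: v0=C3 v1=C4 v2=G4 downbeat P5
bar 1: v0=D3 v1=A3 v2=C4 downbeat m7
bar 2: v0=E3 v1=F4 v2=G4 downbeat m3
bar 3: v0=C3 v1=E3 v2=D4 downbeat M2
bar 4: v0=E3 v1=B3 v2=D4 downbeat m7
bar 5: v0=D3 v1=B3 v2=F4 downbeat m3
bar 6: v0=C3 v1=C4 v2=G4 downbeat P5
  -> R4 @ bar 1 tick 0 v(0, 2): D3/C4 m7 untreated
  -> R4 @ bar 2 tick 0 v(0, 1): E3/F4 m2 untreated
  -> R4 @ bar 3 tick 0 v(0, 2): C3/D4 M2 untreated
  -> R7 @ bar 3 tick 0 v(1,): F4->E3 leap 13st
  -> R2 @ bar 4 tick 0 v(0, 1): C3/E3 M3 -> E3/B3 P5 similar
  -> R4 @ bar 4 tick 0 v(0, 2): E3/D4 m7 untreated
  -> R2 @ bar 6 tick 0 v(1, 2): B3/F4 TT -> C4/G4 P5 similar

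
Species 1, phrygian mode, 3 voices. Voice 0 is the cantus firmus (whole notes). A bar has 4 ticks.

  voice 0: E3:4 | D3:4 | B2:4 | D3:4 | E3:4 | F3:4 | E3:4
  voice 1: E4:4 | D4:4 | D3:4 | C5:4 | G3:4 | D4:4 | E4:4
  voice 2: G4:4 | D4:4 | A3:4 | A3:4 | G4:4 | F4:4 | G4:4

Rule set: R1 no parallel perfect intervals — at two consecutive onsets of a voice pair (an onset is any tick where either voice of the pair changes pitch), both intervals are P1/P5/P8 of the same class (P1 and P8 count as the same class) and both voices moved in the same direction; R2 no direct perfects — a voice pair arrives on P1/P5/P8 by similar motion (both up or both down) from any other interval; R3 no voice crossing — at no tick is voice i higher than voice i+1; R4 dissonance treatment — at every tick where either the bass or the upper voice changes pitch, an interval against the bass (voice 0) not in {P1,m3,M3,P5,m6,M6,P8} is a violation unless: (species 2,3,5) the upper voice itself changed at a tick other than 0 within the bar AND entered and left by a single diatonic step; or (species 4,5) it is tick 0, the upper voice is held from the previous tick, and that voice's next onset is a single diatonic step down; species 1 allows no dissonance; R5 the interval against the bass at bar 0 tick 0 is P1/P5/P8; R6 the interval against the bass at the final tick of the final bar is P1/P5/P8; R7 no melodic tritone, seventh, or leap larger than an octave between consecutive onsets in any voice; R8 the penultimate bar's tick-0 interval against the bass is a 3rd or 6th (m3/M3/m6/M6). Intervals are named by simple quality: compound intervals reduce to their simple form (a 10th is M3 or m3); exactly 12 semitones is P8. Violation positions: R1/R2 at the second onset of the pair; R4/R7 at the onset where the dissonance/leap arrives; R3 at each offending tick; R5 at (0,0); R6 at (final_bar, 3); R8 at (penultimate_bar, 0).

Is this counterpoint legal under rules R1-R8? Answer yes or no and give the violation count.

No (16 violations)

bar 0: v0=E3 v1=E4 v2=G4 (m3)
bar 1: v0=D3 v1=D4 v2=D4 (P8)
bar 2: v0=B2 v1=D3 v2=A3 (m7)
bar 3: v0=D3 v1=C5 v2=A3 (P5)
bar 4: v0=E3 v1=G3 v2=G4 (m3)
bar 5: v0=F3 v1=D4 v2=F4 (P8)
bar 6: v0=E3 v1=E4 v2=G4 (m3)
  R5 @ bar0.0: opens on m3
  R1 @ bar1.0: E3/E4 P8 -> D3/D4 P8 similar
  R2 @ bar1.0: E3/G4 m3 -> D3/D4 P8 similar
  R2 @ bar1.0: E4/G4 m3 -> D4/D4 P1 similar
  R2 @ bar2.0: D4/D4 P1 -> D3/A3 P5 similar
  R4 @ bar2.0: B2/A3 m7 untreated
  R3 @ bar3.0: C5 above A3
  R4 @ bar3.0: D3/C5 m7 untreated
  R7 @ bar3.0: D3->C5 leap 22st
  R3 @ bar3.1: C5 above A3
  R3 @ bar3.2: C5 above A3
  R3 @ bar3.3: C5 above A3
  R7 @ bar4.0: C5->G3 leap 17st
  R7 @ bar4.0: A3->G4 leap 10st
  R8 @ bar5.0: penult P8 not 3rd/6th
  R6 @ bar6.3: closes on m3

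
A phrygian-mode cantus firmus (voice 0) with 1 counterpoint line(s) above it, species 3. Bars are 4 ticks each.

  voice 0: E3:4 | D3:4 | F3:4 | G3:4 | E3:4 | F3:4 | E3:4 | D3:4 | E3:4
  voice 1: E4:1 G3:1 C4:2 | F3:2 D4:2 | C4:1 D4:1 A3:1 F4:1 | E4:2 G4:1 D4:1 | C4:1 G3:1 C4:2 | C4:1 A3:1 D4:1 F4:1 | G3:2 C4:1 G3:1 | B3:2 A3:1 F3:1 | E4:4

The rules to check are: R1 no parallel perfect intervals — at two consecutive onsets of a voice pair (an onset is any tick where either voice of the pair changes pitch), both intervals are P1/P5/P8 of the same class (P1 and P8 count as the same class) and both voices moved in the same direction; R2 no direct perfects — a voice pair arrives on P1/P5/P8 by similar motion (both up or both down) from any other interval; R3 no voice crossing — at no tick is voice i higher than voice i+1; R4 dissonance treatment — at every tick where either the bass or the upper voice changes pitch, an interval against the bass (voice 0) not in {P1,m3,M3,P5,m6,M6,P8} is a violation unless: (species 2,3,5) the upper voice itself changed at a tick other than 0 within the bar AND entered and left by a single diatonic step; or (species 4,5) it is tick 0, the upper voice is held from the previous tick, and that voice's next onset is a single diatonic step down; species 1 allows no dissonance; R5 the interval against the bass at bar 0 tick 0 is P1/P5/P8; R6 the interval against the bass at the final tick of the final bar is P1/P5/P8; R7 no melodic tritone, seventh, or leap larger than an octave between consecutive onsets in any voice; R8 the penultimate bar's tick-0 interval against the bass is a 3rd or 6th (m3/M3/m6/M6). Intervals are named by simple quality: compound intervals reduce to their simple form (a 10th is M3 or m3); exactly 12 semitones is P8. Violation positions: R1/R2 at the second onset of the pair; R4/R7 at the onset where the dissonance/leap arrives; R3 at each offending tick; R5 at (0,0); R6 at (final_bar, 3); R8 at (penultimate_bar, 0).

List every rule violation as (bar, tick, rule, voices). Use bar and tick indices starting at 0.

(6, 0, R7, (1,))
(8, 0, R2, (0, 1))
(8, 0, R7, (1,))

bar 0: v0=E3 v1=E4 downbeat P8
bar 1: v0=D3 v1=F3 downbeat m3
bar 2: v0=F3 v1=C4 downbeat P5
bar 3: v0=G3 v1=E4 downbeat M6
bar 4: v0=E3 v1=C4 downbeat m6
bar 5: v0=F3 v1=C4 downbeat P5
bar 6: v0=E3 v1=G3 downbeat m3
bar 7: v0=D3 v1=B3 downbeat M6
bar 8: v0=E3 v1=E4 downbeat P8
  -> R7 @ bar 6 tick 0 v(1,): F4->G3 leap 10st
  -> R2 @ bar 8 tick 0 v(0, 1): D3/F3 m3 -> E3/E4 P8 similar
  -> R7 @ bar 8 tick 0 v(1,): F3->E4 leap 11st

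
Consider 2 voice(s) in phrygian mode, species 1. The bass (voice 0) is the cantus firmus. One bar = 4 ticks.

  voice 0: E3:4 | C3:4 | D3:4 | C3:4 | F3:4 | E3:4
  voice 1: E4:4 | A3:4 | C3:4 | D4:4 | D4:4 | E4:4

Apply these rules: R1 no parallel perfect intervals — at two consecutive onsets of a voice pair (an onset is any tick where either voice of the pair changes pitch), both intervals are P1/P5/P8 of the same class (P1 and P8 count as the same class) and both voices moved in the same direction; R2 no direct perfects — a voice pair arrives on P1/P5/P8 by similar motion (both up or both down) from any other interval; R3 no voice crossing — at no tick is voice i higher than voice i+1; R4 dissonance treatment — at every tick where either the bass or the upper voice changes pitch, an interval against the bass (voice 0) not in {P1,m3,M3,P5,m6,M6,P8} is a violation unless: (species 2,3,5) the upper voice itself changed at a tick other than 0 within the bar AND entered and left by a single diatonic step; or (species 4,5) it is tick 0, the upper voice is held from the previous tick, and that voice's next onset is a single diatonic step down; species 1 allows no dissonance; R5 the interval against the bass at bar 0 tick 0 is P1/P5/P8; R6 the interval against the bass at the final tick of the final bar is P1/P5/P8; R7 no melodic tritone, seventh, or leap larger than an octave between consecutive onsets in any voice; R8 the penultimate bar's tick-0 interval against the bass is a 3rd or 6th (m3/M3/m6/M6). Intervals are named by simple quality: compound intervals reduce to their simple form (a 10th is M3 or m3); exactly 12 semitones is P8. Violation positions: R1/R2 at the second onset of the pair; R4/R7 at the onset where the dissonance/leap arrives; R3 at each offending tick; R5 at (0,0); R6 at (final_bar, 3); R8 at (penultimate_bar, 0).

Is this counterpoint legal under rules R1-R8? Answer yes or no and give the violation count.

No (7 violations)

bar 0: v0=E3 v1=E4 (P8)
bar 1: v0=C3 v1=A3 (M6)
bar 2: v0=D3 v1=C3 (M2)
bar 3: v0=C3 v1=D4 (M2)
bar 4: v0=F3 v1=D4 (M6)
bar 5: v0=E3 v1=E4 (P8)
  R3 @ bar2.0: D3 above C3
  R4 @ bar2.0: D3/C3 M2 untreated
  R3 @ bar2.1: D3 above C3
  R3 @ bar2.2: D3 above C3
  R3 @ bar2.3: D3 above C3
  R4 @ bar3.0: C3/D4 M2 untreated
  R7 @ bar3.0: C3->D4 leap 14st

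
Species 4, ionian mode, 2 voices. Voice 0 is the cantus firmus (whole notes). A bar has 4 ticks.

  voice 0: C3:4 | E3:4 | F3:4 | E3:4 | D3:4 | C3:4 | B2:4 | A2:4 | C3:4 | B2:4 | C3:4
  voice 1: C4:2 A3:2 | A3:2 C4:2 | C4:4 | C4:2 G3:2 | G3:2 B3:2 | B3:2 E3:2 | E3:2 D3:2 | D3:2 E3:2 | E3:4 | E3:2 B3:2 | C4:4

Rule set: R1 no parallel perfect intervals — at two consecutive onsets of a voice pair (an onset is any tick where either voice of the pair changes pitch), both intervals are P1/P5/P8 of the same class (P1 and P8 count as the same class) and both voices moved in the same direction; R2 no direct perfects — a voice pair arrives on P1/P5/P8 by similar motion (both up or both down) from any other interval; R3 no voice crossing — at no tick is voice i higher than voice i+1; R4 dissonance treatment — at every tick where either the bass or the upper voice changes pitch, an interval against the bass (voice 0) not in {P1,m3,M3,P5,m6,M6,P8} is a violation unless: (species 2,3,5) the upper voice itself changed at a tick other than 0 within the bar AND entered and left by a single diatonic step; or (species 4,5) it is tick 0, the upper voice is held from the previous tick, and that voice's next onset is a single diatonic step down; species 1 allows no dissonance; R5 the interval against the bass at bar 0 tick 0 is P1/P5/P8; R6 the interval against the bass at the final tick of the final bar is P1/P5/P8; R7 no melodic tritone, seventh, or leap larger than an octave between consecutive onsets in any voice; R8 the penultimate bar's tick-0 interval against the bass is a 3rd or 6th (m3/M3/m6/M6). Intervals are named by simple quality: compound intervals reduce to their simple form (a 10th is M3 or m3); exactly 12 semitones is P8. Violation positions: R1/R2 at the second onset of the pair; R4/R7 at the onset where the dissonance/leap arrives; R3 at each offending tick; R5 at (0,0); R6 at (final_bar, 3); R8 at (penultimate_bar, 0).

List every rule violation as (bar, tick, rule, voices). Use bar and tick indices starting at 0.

bar 0: v0=C3 v1=C4 downbeat P8
bar 1: v0=E3 v1=A3 downbeat P4
bar 2: v0=F3 v1=C4 downbeat P5
bar 3: v0=E3 v1=C4 downbeat m6
bar 4: v0=D3 v1=G3 downbeat P4
bar 5: v0=C3 v1=B3 downbeat M7
bar 6: v0=B2 v1=E3 downbeat P4
bar 7: v0=A2 v1=D3 downbeat P4
bar 8: v0=C3 v1=E3 downbeat M3
bar 9: v0=B2 v1=E3 downbeat P4
bar 10: v0=C3 v1=C4 downbeat P8
  -> R4 @ bar 1 tick 0 v(0, 1): E3/A3 P4 untreated
  -> R4 @ bar 4 tick 0 v(0, 1): D3/G3 P4 untreated
  -> R4 @ bar 5 tick 0 v(0, 1): C3/B3 M7 untreated
  -> R4 @ bar 7 tick 0 v(0, 1): A2/D3 P4 untreated
  -> R4 @ bar 9 tick 0 v(0, 1): B2/E3 P4 untreated
  -> R8 @ bar 9 tick 0 v(0, 1): penult P4 not 3rd/6th
  -> R1 @ bar 10 tick 0 v(0, 1): B2/B3 P8 -> C3/C4 P8 similar

(1, 0, R4, (0, 1))
(4, 0, R4, (0, 1))
(5, 0, R4, (0, 1))
(7, 0, R4, (0, 1))
(9, 0, R4, (0, 1))
(9, 0, R8, (0, 1))
(10, 0, R1, (0, 1))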